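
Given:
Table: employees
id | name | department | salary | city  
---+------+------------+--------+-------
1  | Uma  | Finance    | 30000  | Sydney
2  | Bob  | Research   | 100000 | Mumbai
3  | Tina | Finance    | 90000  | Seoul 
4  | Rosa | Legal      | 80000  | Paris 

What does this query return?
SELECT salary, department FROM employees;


Projecting columns: salary, department

4 rows:
30000, Finance
100000, Research
90000, Finance
80000, Legal


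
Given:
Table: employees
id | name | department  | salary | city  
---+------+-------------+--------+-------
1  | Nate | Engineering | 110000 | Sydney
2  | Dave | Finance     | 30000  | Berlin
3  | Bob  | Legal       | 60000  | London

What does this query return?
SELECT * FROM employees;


SELECT * returns all 3 rows with all columns

3 rows:
1, Nate, Engineering, 110000, Sydney
2, Dave, Finance, 30000, Berlin
3, Bob, Legal, 60000, London


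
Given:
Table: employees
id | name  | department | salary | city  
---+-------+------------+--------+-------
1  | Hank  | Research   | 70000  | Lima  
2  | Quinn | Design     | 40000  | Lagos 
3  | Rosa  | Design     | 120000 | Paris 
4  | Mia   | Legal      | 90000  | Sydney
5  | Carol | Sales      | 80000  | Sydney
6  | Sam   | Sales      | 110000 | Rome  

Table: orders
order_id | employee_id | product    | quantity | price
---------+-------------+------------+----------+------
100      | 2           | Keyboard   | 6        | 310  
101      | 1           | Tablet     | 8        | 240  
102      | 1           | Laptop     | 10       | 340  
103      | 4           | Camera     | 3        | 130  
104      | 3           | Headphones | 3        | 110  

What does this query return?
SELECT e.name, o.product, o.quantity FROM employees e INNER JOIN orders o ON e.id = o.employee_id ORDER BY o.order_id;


Joining employees.id = orders.employee_id:
  employee Quinn (id=2) -> order Keyboard
  employee Hank (id=1) -> order Tablet
  employee Hank (id=1) -> order Laptop
  employee Mia (id=4) -> order Camera
  employee Rosa (id=3) -> order Headphones


5 rows:
Quinn, Keyboard, 6
Hank, Tablet, 8
Hank, Laptop, 10
Mia, Camera, 3
Rosa, Headphones, 3


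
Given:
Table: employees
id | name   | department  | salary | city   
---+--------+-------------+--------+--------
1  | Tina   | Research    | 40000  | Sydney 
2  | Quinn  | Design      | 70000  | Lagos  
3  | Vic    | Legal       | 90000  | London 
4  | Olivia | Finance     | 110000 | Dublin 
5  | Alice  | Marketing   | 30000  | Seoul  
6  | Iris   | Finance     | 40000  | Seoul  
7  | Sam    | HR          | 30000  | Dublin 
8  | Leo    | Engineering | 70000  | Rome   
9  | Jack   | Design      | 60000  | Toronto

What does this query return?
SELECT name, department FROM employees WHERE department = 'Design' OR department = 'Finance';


Filtering: department = 'Design' OR 'Finance'
Matching: 4 rows

4 rows:
Quinn, Design
Olivia, Finance
Iris, Finance
Jack, Design


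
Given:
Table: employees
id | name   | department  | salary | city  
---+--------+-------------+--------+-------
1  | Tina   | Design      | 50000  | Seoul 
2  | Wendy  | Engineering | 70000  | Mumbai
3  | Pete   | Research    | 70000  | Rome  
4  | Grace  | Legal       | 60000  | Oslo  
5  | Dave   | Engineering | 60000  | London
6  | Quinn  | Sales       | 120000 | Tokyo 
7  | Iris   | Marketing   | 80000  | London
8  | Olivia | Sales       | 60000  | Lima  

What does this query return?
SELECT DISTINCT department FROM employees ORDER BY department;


All 'department' values (row order): Design, Engineering, Research, Legal, Engineering, Sales, Marketing, Sales
Removing duplicates leaves 6 unique value(s).

6 values:
Design
Engineering
Legal
Marketing
Research
Sales


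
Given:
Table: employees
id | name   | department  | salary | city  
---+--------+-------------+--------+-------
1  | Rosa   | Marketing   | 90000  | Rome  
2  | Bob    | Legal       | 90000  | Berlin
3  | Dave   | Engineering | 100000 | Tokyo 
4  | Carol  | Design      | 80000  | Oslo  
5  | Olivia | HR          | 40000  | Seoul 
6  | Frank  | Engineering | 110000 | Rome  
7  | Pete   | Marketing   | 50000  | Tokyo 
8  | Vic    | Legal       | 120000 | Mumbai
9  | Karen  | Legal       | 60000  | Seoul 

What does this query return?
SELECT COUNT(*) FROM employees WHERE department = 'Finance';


Counting rows where department = 'Finance'


0


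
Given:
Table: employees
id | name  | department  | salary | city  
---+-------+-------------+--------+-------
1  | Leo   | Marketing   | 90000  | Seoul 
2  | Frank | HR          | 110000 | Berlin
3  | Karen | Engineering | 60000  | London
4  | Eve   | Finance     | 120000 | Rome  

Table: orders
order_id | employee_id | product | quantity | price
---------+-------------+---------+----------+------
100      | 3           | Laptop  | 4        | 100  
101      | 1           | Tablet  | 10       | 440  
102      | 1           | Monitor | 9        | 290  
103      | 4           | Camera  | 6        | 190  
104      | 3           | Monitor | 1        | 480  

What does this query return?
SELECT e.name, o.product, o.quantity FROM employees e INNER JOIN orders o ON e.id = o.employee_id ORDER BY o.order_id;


Joining employees.id = orders.employee_id:
  employee Karen (id=3) -> order Laptop
  employee Leo (id=1) -> order Tablet
  employee Leo (id=1) -> order Monitor
  employee Eve (id=4) -> order Camera
  employee Karen (id=3) -> order Monitor


5 rows:
Karen, Laptop, 4
Leo, Tablet, 10
Leo, Monitor, 9
Eve, Camera, 6
Karen, Monitor, 1


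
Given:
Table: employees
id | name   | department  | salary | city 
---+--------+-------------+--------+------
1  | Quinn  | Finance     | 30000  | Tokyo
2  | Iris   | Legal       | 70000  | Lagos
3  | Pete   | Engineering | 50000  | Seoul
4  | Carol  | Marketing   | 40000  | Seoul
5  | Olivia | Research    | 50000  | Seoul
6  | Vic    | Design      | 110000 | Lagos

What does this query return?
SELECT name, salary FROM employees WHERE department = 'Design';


Filtering: department = 'Design'
Matching rows: 1

1 rows:
Vic, 110000


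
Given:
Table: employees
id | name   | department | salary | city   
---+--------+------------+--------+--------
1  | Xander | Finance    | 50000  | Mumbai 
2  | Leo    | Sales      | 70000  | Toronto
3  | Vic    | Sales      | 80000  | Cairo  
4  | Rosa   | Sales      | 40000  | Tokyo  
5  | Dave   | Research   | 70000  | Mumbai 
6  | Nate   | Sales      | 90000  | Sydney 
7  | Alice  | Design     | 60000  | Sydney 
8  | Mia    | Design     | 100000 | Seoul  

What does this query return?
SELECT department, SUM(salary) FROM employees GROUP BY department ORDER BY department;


Summing salary within each department:
  Design: 60000 + 100000 = 160000
  Finance: 50000 = 50000
  Research: 70000 = 70000
  Sales: 70000 + 80000 + 40000 + 90000 = 280000


4 groups:
Design, 160000
Finance, 50000
Research, 70000
Sales, 280000


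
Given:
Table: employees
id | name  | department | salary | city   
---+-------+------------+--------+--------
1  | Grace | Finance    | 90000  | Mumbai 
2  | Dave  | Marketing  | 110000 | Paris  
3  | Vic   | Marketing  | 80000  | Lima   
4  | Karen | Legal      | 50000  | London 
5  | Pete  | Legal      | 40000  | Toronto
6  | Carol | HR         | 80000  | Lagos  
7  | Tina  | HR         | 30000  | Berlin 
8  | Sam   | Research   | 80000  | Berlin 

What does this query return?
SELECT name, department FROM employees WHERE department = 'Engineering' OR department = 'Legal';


Filtering: department = 'Engineering' OR 'Legal'
Matching: 2 rows

2 rows:
Karen, Legal
Pete, Legal


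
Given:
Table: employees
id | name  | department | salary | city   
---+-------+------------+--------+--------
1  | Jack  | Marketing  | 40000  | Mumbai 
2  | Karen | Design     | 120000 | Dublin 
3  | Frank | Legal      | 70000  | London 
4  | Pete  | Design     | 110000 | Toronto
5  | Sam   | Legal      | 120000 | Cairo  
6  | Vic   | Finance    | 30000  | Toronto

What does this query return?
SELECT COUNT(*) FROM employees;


COUNT(*) counts all rows

6


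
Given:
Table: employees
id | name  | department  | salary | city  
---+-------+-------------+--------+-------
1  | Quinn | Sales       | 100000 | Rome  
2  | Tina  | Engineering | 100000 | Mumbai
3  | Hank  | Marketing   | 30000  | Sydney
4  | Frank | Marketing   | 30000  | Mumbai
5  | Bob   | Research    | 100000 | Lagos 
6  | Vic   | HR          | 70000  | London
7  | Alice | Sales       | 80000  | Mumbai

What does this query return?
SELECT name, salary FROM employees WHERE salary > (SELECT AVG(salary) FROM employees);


Subquery: AVG(salary) = 72857.14
Filtering: salary > 72857.14
  Quinn (100000) -> MATCH
  Tina (100000) -> MATCH
  Bob (100000) -> MATCH
  Alice (80000) -> MATCH


4 rows:
Quinn, 100000
Tina, 100000
Bob, 100000
Alice, 80000


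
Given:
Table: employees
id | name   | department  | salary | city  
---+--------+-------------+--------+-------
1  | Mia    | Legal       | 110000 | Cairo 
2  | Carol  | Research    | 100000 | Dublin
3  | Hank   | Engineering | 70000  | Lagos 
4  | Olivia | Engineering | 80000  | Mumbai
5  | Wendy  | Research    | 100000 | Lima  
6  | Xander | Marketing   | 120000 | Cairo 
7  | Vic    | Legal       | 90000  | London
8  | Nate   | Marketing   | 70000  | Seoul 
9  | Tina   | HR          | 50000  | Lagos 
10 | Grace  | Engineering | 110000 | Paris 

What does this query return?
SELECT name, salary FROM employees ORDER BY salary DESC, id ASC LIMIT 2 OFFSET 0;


Sort by salary DESC (id ASC tiebreak), then skip 0 and take 2
Rows 1 through 2

2 rows:
Xander, 120000
Mia, 110000


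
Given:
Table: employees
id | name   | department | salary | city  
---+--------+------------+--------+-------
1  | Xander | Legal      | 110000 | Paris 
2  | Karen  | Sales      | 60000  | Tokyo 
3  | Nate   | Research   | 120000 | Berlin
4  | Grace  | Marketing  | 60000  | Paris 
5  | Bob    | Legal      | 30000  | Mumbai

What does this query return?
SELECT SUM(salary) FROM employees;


SUM(salary) = 110000 + 60000 + 120000 + 60000 + 30000 = 380000

380000


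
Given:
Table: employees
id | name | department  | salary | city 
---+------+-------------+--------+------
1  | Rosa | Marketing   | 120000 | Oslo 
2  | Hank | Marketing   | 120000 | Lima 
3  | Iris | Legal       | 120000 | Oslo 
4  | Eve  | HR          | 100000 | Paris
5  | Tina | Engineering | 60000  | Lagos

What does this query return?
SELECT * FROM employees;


SELECT * returns all 5 rows with all columns

5 rows:
1, Rosa, Marketing, 120000, Oslo
2, Hank, Marketing, 120000, Lima
3, Iris, Legal, 120000, Oslo
4, Eve, HR, 100000, Paris
5, Tina, Engineering, 60000, Lagos


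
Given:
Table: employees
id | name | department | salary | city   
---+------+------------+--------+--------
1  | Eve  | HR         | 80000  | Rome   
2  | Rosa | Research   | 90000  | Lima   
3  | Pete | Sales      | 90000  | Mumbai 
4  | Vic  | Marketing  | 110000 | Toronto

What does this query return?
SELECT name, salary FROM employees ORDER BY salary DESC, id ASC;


Sorting by salary DESC, then id ASC for ties

4 rows:
Vic, 110000
Rosa, 90000
Pete, 90000
Eve, 80000


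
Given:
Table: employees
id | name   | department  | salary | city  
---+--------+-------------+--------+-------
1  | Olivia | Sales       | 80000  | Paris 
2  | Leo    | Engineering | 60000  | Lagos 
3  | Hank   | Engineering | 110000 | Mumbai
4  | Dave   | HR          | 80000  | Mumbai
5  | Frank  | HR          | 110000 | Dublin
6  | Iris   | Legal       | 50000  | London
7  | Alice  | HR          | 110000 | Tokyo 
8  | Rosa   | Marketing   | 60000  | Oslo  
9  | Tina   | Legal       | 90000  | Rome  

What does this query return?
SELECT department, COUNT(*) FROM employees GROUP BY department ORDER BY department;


Assigning each row to its department group:
  Olivia -> Sales
  Leo -> Engineering
  Hank -> Engineering
  Dave -> HR
  Frank -> HR
  Iris -> Legal
  Alice -> HR
  Rosa -> Marketing
  Tina -> Legal


5 groups:
Engineering, 2
HR, 3
Legal, 2
Marketing, 1
Sales, 1


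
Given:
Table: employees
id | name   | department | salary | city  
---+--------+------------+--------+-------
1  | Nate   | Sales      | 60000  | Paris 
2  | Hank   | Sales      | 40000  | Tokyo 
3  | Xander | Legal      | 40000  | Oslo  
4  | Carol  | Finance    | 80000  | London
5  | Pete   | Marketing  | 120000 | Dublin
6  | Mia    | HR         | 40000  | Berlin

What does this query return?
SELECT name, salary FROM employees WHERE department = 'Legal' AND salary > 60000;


Filtering: department = 'Legal' AND salary > 60000
Matching: 0 rows

Empty result set (0 rows)


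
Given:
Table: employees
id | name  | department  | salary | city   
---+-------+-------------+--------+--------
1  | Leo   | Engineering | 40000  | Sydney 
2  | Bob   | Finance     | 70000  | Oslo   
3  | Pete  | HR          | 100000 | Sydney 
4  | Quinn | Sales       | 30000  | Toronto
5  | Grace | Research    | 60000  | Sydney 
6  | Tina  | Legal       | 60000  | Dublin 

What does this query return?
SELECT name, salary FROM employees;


Projecting columns: name, salary

6 rows:
Leo, 40000
Bob, 70000
Pete, 100000
Quinn, 30000
Grace, 60000
Tina, 60000


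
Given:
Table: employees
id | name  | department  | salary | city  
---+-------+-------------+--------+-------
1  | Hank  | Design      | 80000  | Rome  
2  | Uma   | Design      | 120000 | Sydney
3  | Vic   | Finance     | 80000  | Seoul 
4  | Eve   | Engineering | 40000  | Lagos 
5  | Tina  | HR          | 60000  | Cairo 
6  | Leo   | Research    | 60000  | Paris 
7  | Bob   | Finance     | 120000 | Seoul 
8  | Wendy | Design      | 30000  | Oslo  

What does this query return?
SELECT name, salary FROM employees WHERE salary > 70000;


Filtering: salary > 70000
Matching: 4 rows

4 rows:
Hank, 80000
Uma, 120000
Vic, 80000
Bob, 120000


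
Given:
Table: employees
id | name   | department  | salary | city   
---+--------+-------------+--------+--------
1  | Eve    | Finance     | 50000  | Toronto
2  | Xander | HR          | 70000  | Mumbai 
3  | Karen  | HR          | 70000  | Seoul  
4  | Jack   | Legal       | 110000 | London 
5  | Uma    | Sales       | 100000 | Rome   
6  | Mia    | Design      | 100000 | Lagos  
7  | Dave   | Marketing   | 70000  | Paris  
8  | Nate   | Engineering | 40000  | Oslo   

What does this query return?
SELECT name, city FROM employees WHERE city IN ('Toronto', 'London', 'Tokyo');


Filtering: city IN ('Toronto', 'London', 'Tokyo')
Matching: 2 rows

2 rows:
Eve, Toronto
Jack, London


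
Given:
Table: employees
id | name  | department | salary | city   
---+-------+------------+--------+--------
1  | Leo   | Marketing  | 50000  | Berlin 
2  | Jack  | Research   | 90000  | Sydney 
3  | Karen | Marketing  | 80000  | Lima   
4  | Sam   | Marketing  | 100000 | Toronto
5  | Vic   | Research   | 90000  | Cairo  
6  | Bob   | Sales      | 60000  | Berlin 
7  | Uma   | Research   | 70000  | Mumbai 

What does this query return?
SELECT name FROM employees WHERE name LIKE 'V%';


LIKE 'V%' matches names starting with 'V'
Matching: 1

1 rows:
Vic


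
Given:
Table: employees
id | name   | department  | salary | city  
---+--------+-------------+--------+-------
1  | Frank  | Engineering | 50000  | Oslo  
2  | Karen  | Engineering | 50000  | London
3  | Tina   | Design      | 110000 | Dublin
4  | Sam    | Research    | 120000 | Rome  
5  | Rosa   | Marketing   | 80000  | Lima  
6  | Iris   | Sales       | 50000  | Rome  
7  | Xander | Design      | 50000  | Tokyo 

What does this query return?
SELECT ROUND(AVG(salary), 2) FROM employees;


SUM(salary) = 510000
COUNT = 7
ROUND(AVG, 2) = ROUND(510000 / 7, 2) = 72857.14

72857.14


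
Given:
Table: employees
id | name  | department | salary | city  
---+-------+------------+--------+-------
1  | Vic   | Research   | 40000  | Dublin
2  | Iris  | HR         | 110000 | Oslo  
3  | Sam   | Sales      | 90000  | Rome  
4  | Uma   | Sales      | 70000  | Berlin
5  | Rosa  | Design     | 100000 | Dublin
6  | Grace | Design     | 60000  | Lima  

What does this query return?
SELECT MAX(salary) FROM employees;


Salaries: 40000, 110000, 90000, 70000, 100000, 60000
MAX = 110000

110000


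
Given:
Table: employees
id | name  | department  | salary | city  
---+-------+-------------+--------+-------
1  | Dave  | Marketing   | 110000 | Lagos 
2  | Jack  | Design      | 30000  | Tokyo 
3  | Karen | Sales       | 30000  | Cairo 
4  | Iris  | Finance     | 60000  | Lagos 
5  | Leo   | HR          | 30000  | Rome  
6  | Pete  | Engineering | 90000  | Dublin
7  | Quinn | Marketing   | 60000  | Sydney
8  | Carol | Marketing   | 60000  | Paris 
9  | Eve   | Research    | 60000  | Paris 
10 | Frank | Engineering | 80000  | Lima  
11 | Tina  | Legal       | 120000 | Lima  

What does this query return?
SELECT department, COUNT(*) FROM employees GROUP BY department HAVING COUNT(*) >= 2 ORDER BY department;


Groups with count >= 2:
  Engineering: 2 -> PASS
  Marketing: 3 -> PASS
  Design: 1 -> filtered out
  Finance: 1 -> filtered out
  HR: 1 -> filtered out
  Legal: 1 -> filtered out
  Research: 1 -> filtered out
  Sales: 1 -> filtered out


2 groups:
Engineering, 2
Marketing, 3


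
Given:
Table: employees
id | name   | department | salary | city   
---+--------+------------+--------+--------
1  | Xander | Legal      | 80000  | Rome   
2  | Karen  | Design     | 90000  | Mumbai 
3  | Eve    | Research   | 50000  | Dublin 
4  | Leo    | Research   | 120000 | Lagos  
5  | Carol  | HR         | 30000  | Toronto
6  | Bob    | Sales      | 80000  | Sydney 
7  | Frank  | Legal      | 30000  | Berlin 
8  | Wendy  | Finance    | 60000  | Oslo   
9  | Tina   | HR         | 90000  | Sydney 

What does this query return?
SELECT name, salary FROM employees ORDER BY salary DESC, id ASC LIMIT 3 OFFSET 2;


Sort by salary DESC (id ASC tiebreak), then skip 2 and take 3
Rows 3 through 5

3 rows:
Tina, 90000
Xander, 80000
Bob, 80000


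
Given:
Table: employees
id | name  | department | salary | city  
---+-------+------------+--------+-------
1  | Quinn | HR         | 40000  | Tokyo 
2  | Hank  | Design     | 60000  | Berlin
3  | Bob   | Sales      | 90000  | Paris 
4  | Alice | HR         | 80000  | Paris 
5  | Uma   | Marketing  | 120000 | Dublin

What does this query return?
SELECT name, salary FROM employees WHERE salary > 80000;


Filtering: salary > 80000
Matching: 2 rows

2 rows:
Bob, 90000
Uma, 120000


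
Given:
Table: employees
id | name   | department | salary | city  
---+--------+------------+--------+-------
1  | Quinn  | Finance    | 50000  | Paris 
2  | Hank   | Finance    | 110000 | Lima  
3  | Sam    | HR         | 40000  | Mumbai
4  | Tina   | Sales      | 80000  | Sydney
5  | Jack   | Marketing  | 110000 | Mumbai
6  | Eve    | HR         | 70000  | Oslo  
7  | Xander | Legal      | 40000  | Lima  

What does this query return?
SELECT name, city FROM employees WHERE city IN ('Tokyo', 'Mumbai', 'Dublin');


Filtering: city IN ('Tokyo', 'Mumbai', 'Dublin')
Matching: 2 rows

2 rows:
Sam, Mumbai
Jack, Mumbai


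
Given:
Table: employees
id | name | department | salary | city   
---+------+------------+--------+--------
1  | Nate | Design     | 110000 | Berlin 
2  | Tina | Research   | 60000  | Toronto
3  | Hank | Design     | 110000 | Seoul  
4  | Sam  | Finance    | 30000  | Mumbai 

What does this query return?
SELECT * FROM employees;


SELECT * returns all 4 rows with all columns

4 rows:
1, Nate, Design, 110000, Berlin
2, Tina, Research, 60000, Toronto
3, Hank, Design, 110000, Seoul
4, Sam, Finance, 30000, Mumbai


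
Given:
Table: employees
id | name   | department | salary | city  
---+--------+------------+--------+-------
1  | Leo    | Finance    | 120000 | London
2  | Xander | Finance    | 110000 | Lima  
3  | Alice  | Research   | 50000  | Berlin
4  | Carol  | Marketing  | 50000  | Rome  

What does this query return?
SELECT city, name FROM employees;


Projecting columns: city, name

4 rows:
London, Leo
Lima, Xander
Berlin, Alice
Rome, Carol


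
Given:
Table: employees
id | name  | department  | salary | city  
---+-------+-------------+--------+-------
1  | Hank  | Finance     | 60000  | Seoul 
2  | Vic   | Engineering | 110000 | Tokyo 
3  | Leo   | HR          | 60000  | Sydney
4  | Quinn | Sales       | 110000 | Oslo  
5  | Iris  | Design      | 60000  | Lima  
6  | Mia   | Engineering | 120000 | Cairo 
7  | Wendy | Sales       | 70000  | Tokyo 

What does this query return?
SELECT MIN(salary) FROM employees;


Salaries: 60000, 110000, 60000, 110000, 60000, 120000, 70000
MIN = 60000

60000


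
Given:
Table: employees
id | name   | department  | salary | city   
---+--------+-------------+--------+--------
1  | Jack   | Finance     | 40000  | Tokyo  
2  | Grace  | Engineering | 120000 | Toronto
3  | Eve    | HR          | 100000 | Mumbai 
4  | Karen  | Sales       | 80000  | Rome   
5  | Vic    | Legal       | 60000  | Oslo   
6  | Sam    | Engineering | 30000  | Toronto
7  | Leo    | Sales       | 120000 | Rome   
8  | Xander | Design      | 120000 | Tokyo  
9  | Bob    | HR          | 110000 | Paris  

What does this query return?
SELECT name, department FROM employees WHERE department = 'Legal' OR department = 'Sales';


Filtering: department = 'Legal' OR 'Sales'
Matching: 3 rows

3 rows:
Karen, Sales
Vic, Legal
Leo, Sales


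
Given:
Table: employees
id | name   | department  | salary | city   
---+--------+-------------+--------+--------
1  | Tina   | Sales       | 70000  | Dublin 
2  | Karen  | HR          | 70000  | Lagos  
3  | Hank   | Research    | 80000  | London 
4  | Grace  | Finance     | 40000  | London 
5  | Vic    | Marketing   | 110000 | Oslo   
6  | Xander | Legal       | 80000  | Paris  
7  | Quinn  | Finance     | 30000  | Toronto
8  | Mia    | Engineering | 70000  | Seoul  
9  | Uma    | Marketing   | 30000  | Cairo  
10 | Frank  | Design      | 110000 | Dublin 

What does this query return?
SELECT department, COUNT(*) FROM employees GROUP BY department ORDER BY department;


Assigning each row to its department group:
  Tina -> Sales
  Karen -> HR
  Hank -> Research
  Grace -> Finance
  Vic -> Marketing
  Xander -> Legal
  Quinn -> Finance
  Mia -> Engineering
  Uma -> Marketing
  Frank -> Design


8 groups:
Design, 1
Engineering, 1
Finance, 2
HR, 1
Legal, 1
Marketing, 2
Research, 1
Sales, 1


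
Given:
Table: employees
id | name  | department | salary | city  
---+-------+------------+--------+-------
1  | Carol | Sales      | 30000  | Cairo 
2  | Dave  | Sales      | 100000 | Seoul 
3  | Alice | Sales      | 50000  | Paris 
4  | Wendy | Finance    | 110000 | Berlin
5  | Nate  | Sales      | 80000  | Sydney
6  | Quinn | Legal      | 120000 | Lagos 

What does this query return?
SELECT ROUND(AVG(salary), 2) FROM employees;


SUM(salary) = 490000
COUNT = 6
ROUND(AVG, 2) = ROUND(490000 / 6, 2) = 81666.67

81666.67


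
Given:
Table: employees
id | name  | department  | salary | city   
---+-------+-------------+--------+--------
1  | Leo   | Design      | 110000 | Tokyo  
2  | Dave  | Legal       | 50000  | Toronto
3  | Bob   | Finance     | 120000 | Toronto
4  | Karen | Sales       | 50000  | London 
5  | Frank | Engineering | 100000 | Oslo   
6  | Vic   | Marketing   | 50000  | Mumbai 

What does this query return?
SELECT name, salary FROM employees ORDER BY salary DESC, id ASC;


Sorting by salary DESC, then id ASC for ties

6 rows:
Bob, 120000
Leo, 110000
Frank, 100000
Dave, 50000
Karen, 50000
Vic, 50000


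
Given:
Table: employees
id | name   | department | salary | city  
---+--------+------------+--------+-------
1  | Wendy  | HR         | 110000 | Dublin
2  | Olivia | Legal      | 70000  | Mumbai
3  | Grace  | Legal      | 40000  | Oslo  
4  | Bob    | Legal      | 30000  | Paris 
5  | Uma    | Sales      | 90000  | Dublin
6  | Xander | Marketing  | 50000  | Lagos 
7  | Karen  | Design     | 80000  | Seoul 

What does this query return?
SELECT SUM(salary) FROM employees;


SUM(salary) = 110000 + 70000 + 40000 + 30000 + 90000 + 50000 + 80000 = 470000

470000


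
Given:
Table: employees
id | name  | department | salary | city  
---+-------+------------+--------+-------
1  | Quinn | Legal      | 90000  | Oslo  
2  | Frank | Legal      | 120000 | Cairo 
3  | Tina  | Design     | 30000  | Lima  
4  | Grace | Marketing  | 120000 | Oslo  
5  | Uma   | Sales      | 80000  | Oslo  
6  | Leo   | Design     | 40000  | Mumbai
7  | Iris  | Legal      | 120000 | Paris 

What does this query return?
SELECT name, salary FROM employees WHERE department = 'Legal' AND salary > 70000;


Filtering: department = 'Legal' AND salary > 70000
Matching: 3 rows

3 rows:
Quinn, 90000
Frank, 120000
Iris, 120000


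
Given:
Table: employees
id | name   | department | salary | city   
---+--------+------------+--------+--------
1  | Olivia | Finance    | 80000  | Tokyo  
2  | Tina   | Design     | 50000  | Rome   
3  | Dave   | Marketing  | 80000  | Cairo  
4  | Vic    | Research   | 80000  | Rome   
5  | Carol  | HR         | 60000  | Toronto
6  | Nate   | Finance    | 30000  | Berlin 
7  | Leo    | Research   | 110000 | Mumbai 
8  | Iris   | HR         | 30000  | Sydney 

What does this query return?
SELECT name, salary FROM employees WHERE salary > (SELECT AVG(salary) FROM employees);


Subquery: AVG(salary) = 65000.0
Filtering: salary > 65000.0
  Olivia (80000) -> MATCH
  Dave (80000) -> MATCH
  Vic (80000) -> MATCH
  Leo (110000) -> MATCH


4 rows:
Olivia, 80000
Dave, 80000
Vic, 80000
Leo, 110000


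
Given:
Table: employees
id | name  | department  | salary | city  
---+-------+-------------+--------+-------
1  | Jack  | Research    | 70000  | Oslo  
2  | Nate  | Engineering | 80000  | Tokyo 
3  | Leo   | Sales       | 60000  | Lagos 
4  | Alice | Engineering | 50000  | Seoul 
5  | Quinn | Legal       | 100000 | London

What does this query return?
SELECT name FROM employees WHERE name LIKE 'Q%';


LIKE 'Q%' matches names starting with 'Q'
Matching: 1

1 rows:
Quinn


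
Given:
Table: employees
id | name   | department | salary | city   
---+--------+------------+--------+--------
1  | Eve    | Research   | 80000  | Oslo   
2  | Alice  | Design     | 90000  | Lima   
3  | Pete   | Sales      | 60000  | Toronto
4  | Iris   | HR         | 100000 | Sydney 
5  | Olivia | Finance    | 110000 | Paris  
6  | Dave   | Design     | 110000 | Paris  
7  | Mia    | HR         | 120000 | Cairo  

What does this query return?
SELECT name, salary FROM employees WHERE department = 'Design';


Filtering: department = 'Design'
Matching rows: 2

2 rows:
Alice, 90000
Dave, 110000


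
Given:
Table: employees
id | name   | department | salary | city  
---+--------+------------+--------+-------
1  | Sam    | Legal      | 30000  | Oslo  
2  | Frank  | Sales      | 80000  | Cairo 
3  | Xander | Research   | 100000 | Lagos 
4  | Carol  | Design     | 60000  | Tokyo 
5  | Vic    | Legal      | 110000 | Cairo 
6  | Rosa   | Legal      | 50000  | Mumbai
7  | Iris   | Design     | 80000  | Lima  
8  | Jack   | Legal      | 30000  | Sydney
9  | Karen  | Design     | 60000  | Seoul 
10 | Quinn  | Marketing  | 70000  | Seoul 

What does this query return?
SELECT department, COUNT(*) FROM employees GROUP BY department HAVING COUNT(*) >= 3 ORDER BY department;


Groups with count >= 3:
  Design: 3 -> PASS
  Legal: 4 -> PASS
  Marketing: 1 -> filtered out
  Research: 1 -> filtered out
  Sales: 1 -> filtered out


2 groups:
Design, 3
Legal, 4


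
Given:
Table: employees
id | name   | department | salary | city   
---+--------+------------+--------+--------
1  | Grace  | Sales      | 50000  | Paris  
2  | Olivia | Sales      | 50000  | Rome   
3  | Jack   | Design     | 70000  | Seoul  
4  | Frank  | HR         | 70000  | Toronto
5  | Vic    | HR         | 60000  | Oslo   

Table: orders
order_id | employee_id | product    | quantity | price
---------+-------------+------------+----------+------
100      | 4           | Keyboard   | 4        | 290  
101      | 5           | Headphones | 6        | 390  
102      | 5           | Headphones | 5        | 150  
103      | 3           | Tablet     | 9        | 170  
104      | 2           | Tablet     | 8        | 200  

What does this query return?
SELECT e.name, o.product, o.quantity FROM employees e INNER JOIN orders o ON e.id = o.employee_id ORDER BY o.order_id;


Joining employees.id = orders.employee_id:
  employee Frank (id=4) -> order Keyboard
  employee Vic (id=5) -> order Headphones
  employee Vic (id=5) -> order Headphones
  employee Jack (id=3) -> order Tablet
  employee Olivia (id=2) -> order Tablet


5 rows:
Frank, Keyboard, 4
Vic, Headphones, 6
Vic, Headphones, 5
Jack, Tablet, 9
Olivia, Tablet, 8


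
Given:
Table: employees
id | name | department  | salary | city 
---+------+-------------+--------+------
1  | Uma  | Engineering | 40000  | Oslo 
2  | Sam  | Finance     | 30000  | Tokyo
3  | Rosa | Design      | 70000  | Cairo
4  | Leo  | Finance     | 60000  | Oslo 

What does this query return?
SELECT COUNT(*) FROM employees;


COUNT(*) counts all rows

4


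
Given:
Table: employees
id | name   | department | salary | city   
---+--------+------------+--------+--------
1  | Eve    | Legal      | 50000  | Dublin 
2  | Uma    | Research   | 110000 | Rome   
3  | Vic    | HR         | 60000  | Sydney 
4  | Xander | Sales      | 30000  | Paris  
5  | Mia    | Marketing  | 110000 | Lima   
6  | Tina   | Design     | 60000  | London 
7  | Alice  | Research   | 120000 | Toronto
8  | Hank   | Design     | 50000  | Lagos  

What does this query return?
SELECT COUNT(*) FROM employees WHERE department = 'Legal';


Counting rows where department = 'Legal'
  Eve -> MATCH


1


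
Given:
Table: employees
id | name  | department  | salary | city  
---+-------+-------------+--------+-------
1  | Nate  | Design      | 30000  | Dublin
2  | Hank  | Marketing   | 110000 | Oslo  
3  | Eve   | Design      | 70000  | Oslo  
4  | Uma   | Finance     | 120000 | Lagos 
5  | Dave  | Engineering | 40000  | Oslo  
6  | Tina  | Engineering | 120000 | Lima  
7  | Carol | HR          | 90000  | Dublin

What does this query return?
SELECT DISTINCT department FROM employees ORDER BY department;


All 'department' values (row order): Design, Marketing, Design, Finance, Engineering, Engineering, HR
Removing duplicates leaves 5 unique value(s).

5 values:
Design
Engineering
Finance
HR
Marketing


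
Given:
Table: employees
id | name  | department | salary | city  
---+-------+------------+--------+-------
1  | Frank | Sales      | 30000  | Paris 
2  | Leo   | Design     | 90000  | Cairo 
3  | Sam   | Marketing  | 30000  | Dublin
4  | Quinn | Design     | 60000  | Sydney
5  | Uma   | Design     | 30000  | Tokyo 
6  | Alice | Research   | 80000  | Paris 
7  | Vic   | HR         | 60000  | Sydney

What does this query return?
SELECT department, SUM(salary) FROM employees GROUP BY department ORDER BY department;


Summing salary within each department:
  Design: 90000 + 60000 + 30000 = 180000
  HR: 60000 = 60000
  Marketing: 30000 = 30000
  Research: 80000 = 80000
  Sales: 30000 = 30000


5 groups:
Design, 180000
HR, 60000
Marketing, 30000
Research, 80000
Sales, 30000


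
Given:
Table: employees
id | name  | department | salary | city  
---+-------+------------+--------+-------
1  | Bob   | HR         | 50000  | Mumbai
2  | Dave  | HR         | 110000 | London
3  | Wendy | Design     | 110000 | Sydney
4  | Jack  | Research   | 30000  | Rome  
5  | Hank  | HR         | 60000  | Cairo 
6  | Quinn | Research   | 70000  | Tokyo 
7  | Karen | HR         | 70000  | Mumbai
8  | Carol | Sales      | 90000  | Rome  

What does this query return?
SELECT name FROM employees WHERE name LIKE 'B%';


LIKE 'B%' matches names starting with 'B'
Matching: 1

1 rows:
Bob


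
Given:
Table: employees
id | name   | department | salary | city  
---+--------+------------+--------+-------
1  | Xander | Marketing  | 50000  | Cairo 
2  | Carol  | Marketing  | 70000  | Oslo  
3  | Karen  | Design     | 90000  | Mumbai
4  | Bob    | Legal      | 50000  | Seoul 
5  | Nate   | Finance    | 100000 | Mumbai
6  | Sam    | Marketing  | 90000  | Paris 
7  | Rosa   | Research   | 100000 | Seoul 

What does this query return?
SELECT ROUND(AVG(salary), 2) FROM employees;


SUM(salary) = 550000
COUNT = 7
ROUND(AVG, 2) = ROUND(550000 / 7, 2) = 78571.43

78571.43


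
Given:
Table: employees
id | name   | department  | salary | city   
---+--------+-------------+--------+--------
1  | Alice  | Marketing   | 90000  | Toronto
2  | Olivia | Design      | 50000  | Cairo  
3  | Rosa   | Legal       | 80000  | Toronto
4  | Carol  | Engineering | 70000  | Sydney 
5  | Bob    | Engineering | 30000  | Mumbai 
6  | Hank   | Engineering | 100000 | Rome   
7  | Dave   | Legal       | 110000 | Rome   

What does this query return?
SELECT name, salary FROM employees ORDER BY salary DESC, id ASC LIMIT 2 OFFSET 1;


Sort by salary DESC (id ASC tiebreak), then skip 1 and take 2
Rows 2 through 3

2 rows:
Hank, 100000
Alice, 90000


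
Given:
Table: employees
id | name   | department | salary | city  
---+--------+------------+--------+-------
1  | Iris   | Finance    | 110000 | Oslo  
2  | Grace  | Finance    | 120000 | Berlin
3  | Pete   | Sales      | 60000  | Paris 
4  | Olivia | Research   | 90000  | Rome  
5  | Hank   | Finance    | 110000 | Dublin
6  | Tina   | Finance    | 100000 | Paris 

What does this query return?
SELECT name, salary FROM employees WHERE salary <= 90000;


Filtering: salary <= 90000
Matching: 2 rows

2 rows:
Pete, 60000
Olivia, 90000


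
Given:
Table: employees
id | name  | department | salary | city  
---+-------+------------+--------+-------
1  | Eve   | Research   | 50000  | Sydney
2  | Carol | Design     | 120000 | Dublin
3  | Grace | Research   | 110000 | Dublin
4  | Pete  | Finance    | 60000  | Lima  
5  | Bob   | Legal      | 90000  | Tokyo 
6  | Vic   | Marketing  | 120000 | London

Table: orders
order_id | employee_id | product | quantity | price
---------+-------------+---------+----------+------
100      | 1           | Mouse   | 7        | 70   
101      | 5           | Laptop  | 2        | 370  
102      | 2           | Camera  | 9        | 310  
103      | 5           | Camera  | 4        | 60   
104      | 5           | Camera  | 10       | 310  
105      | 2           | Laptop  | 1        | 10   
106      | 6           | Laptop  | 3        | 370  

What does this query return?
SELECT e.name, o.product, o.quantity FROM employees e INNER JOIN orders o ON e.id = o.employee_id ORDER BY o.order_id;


Joining employees.id = orders.employee_id:
  employee Eve (id=1) -> order Mouse
  employee Bob (id=5) -> order Laptop
  employee Carol (id=2) -> order Camera
  employee Bob (id=5) -> order Camera
  employee Bob (id=5) -> order Camera
  employee Carol (id=2) -> order Laptop
  employee Vic (id=6) -> order Laptop


7 rows:
Eve, Mouse, 7
Bob, Laptop, 2
Carol, Camera, 9
Bob, Camera, 4
Bob, Camera, 10
Carol, Laptop, 1
Vic, Laptop, 3


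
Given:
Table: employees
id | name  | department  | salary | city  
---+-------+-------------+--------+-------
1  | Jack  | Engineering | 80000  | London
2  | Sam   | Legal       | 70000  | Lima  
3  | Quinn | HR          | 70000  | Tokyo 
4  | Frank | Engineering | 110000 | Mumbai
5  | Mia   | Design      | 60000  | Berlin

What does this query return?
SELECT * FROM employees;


SELECT * returns all 5 rows with all columns

5 rows:
1, Jack, Engineering, 80000, London
2, Sam, Legal, 70000, Lima
3, Quinn, HR, 70000, Tokyo
4, Frank, Engineering, 110000, Mumbai
5, Mia, Design, 60000, Berlin


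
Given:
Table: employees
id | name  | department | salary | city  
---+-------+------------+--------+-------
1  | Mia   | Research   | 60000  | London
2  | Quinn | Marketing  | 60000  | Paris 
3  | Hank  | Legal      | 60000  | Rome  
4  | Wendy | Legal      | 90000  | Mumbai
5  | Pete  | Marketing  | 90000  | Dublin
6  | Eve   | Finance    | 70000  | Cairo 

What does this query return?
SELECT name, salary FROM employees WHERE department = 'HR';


Filtering: department = 'HR'
Matching rows: 0

Empty result set (0 rows)


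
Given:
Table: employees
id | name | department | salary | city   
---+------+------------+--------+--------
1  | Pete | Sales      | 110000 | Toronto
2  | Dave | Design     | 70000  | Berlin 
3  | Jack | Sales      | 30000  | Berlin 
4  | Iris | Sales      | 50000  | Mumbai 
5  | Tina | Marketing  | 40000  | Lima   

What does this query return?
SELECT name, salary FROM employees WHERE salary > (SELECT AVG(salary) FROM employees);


Subquery: AVG(salary) = 60000.0
Filtering: salary > 60000.0
  Pete (110000) -> MATCH
  Dave (70000) -> MATCH


2 rows:
Pete, 110000
Dave, 70000


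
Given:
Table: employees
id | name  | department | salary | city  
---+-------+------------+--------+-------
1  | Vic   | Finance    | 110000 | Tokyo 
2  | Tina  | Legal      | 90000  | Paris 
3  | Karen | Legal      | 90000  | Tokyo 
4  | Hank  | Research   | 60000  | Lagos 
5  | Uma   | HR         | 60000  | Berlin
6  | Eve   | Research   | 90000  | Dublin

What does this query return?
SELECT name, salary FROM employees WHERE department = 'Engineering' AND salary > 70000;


Filtering: department = 'Engineering' AND salary > 70000
Matching: 0 rows

Empty result set (0 rows)


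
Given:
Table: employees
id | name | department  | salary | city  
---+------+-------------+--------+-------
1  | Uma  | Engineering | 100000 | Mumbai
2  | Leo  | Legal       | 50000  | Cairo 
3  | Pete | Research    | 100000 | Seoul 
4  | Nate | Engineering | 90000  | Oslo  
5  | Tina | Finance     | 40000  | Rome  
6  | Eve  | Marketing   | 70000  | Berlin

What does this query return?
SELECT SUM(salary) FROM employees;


SUM(salary) = 100000 + 50000 + 100000 + 90000 + 40000 + 70000 = 450000

450000


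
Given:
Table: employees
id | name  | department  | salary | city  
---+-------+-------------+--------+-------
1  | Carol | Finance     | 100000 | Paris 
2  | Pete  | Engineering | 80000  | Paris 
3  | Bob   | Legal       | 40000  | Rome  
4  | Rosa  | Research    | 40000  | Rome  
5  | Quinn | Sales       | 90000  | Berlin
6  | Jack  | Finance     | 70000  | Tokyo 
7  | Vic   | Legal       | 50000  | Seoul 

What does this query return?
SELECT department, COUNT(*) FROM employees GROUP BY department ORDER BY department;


Assigning each row to its department group:
  Carol -> Finance
  Pete -> Engineering
  Bob -> Legal
  Rosa -> Research
  Quinn -> Sales
  Jack -> Finance
  Vic -> Legal


5 groups:
Engineering, 1
Finance, 2
Legal, 2
Research, 1
Sales, 1


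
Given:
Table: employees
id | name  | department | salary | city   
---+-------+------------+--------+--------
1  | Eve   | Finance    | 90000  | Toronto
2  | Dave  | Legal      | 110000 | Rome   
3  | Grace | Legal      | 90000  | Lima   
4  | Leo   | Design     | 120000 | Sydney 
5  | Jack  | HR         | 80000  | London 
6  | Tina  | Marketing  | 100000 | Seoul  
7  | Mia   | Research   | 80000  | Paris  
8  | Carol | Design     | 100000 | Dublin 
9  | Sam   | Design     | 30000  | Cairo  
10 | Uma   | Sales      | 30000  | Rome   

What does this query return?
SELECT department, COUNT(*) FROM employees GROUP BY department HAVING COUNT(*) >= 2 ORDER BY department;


Groups with count >= 2:
  Design: 3 -> PASS
  Legal: 2 -> PASS
  Finance: 1 -> filtered out
  HR: 1 -> filtered out
  Marketing: 1 -> filtered out
  Research: 1 -> filtered out
  Sales: 1 -> filtered out


2 groups:
Design, 3
Legal, 2


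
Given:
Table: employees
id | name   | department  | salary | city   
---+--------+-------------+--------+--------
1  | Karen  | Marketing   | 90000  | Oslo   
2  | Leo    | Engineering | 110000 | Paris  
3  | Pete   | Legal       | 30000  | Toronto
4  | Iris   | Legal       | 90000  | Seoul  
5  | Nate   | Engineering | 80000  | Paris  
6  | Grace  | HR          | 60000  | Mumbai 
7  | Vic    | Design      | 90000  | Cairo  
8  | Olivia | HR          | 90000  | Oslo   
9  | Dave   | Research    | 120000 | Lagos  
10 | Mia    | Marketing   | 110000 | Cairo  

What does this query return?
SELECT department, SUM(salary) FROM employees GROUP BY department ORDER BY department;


Summing salary within each department:
  Design: 90000 = 90000
  Engineering: 110000 + 80000 = 190000
  HR: 60000 + 90000 = 150000
  Legal: 30000 + 90000 = 120000
  Marketing: 90000 + 110000 = 200000
  Research: 120000 = 120000


6 groups:
Design, 90000
Engineering, 190000
HR, 150000
Legal, 120000
Marketing, 200000
Research, 120000
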